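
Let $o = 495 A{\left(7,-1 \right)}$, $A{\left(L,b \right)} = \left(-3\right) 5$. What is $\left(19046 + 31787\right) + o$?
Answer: $43408$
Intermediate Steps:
$A{\left(L,b \right)} = -15$
$o = -7425$ ($o = 495 \left(-15\right) = -7425$)
$\left(19046 + 31787\right) + o = \left(19046 + 31787\right) - 7425 = 50833 - 7425 = 43408$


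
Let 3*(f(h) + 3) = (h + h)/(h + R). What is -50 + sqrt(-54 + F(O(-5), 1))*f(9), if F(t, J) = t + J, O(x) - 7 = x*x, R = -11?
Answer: -50 - 6*I*sqrt(21) ≈ -50.0 - 27.495*I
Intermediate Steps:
O(x) = 7 + x**2 (O(x) = 7 + x*x = 7 + x**2)
F(t, J) = J + t
f(h) = -3 + 2*h/(3*(-11 + h)) (f(h) = -3 + ((h + h)/(h - 11))/3 = -3 + ((2*h)/(-11 + h))/3 = -3 + (2*h/(-11 + h))/3 = -3 + 2*h/(3*(-11 + h)))
-50 + sqrt(-54 + F(O(-5), 1))*f(9) = -50 + sqrt(-54 + (1 + (7 + (-5)**2)))*((99 - 7*9)/(3*(-11 + 9))) = -50 + sqrt(-54 + (1 + (7 + 25)))*((1/3)*(99 - 63)/(-2)) = -50 + sqrt(-54 + (1 + 32))*((1/3)*(-1/2)*36) = -50 + sqrt(-54 + 33)*(-6) = -50 + sqrt(-21)*(-6) = -50 + (I*sqrt(21))*(-6) = -50 - 6*I*sqrt(21)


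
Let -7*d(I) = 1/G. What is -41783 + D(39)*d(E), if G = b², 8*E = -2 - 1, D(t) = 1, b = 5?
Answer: -7312026/175 ≈ -41783.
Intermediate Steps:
E = -3/8 (E = (-2 - 1)/8 = (⅛)*(-3) = -3/8 ≈ -0.37500)
G = 25 (G = 5² = 25)
d(I) = -1/175 (d(I) = -⅐/25 = -⅐*1/25 = -1/175)
-41783 + D(39)*d(E) = -41783 + 1*(-1/175) = -41783 - 1/175 = -7312026/175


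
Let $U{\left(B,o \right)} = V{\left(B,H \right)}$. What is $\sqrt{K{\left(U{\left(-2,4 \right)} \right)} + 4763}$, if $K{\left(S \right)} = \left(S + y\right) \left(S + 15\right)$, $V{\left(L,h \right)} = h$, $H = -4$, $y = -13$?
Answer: $4 \sqrt{286} \approx 67.646$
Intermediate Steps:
$U{\left(B,o \right)} = -4$
$K{\left(S \right)} = \left(-13 + S\right) \left(15 + S\right)$ ($K{\left(S \right)} = \left(S - 13\right) \left(S + 15\right) = \left(-13 + S\right) \left(15 + S\right)$)
$\sqrt{K{\left(U{\left(-2,4 \right)} \right)} + 4763} = \sqrt{\left(-195 + \left(-4\right)^{2} + 2 \left(-4\right)\right) + 4763} = \sqrt{\left(-195 + 16 - 8\right) + 4763} = \sqrt{-187 + 4763} = \sqrt{4576} = 4 \sqrt{286}$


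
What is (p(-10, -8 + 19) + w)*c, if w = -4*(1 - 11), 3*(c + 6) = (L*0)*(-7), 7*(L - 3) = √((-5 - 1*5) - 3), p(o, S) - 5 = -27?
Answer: -108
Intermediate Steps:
p(o, S) = -22 (p(o, S) = 5 - 27 = -22)
L = 3 + I*√13/7 (L = 3 + √((-5 - 1*5) - 3)/7 = 3 + √((-5 - 5) - 3)/7 = 3 + √(-10 - 3)/7 = 3 + √(-13)/7 = 3 + (I*√13)/7 = 3 + I*√13/7 ≈ 3.0 + 0.51508*I)
c = -6 (c = -6 + (((3 + I*√13/7)*0)*(-7))/3 = -6 + (0*(-7))/3 = -6 + (⅓)*0 = -6 + 0 = -6)
w = 40 (w = -4*(-10) = 40)
(p(-10, -8 + 19) + w)*c = (-22 + 40)*(-6) = 18*(-6) = -108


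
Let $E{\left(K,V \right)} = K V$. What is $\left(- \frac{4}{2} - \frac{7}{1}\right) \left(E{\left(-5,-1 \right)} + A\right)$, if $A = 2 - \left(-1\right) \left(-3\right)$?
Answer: $-36$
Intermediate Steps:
$A = -1$ ($A = 2 - 3 = -1$)
$\left(- \frac{4}{2} - \frac{7}{1}\right) \left(E{\left(-5,-1 \right)} + A\right) = \left(- \frac{4}{2} - \frac{7}{1}\right) \left(\left(-5\right) \left(-1\right) - 1\right) = \left(\left(-4\right) \frac{1}{2} - 7\right) \left(5 - 1\right) = \left(-2 - 7\right) 4 = \left(-9\right) 4 = -36$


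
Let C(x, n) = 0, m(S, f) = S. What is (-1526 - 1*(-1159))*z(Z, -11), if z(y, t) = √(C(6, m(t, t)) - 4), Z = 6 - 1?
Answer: -734*I ≈ -734.0*I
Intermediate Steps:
Z = 5
z(y, t) = 2*I (z(y, t) = √(0 - 4) = √(-4) = 2*I)
(-1526 - 1*(-1159))*z(Z, -11) = (-1526 - 1*(-1159))*(2*I) = (-1526 + 1159)*(2*I) = -734*I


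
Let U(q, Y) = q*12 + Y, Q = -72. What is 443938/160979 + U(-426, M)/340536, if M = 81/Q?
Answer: 57277624769/20883483712 ≈ 2.7427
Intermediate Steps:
M = -9/8 (M = 81/(-72) = 81*(-1/72) = -9/8 ≈ -1.1250)
U(q, Y) = Y + 12*q (U(q, Y) = 12*q + Y = Y + 12*q)
443938/160979 + U(-426, M)/340536 = 443938/160979 + (-9/8 + 12*(-426))/340536 = 443938*(1/160979) + (-9/8 - 5112)*(1/340536) = 443938/160979 - 40905/8*1/340536 = 443938/160979 - 13635/908096 = 57277624769/20883483712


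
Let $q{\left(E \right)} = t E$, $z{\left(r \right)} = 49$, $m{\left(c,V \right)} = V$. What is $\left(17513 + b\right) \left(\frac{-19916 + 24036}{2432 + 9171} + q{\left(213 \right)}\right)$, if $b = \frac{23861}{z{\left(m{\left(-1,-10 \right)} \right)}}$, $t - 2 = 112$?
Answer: $\frac{35500188416524}{81221} \approx 4.3708 \cdot 10^{8}$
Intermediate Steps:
$t = 114$ ($t = 2 + 112 = 114$)
$q{\left(E \right)} = 114 E$
$b = \frac{23861}{49} \approx 486.96$
$\left(17513 + b\right) \left(\frac{-19916 + 24036}{2432 + 9171} + q{\left(213 \right)}\right) = \left(17513 + \frac{23861}{49}\right) \left(\frac{-19916 + 24036}{2432 + 9171} + 114 \cdot 213\right) = \frac{881998 \left(\frac{4120}{11603} + 24282\right)}{49} = \frac{881998}{49} \cdot \frac{281748166}{11603} = \frac{35500188416524}{81221}$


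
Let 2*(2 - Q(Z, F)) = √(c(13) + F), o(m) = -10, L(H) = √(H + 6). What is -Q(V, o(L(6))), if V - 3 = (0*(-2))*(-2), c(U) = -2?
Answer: -2 + I*√3 ≈ -2.0 + 1.732*I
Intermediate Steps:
L(H) = √(6 + H)
V = 3 (V = 3 + (0*(-2))*(-2) = 3 + 0*(-2) = 3 + 0 = 3)
Q(Z, F) = 2 - √(-2 + F)/2
-Q(V, o(L(6))) = -(2 - √(-2 - 10)/2) = -(2 - I*√3) = -2 + I*√3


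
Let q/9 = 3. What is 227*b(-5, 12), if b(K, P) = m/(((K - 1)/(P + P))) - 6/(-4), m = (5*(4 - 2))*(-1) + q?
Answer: -30191/2 ≈ -15096.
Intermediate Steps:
q = 27 (q = 9*3 = 27)
m = 17 (m = (5*(4 - 2))*(-1) + 27 = (5*2)*(-1) + 27 = 10*(-1) + 27 = -10 + 27 = 17)
b(K, P) = 3/2 + 34*P/(-1 + K) (b(K, P) = 17/(((K - 1)/(P + P))) - 6/(-4) = 17/(((-1 + K)/((2*P)))) - 6*(-¼) = 17/(((-1 + K)*(1/(2*P)))) + 3/2 = 17/(((-1 + K)/(2*P))) + 3/2 = 17*(2*P/(-1 + K)) + 3/2 = 34*P/(-1 + K) + 3/2 = 3/2 + 34*P/(-1 + K))
227*b(-5, 12) = 227*((-3 + 3*(-5) + 68*12)/(2*(-1 - 5))) = 227*((½)*(-3 - 15 + 816)/(-6)) = 227*((½)*(-⅙)*798) = 227*(-133/2) = -30191/2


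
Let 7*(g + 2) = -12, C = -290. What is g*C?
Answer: 7540/7 ≈ 1077.1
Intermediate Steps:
g = -26/7 (g = -2 + (1/7)*(-12) = -2 - 12/7 = -26/7 ≈ -3.7143)
g*C = -26/7*(-290) = 7540/7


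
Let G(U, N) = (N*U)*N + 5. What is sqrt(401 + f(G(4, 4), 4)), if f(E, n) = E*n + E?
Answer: sqrt(746) ≈ 27.313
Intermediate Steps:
G(U, N) = 5 + U*N**2 (G(U, N) = U*N**2 + 5 = 5 + U*N**2)
f(E, n) = E + E*n
sqrt(401 + f(G(4, 4), 4)) = sqrt(401 + (5 + 4*4**2)*(1 + 4)) = sqrt(401 + (5 + 4*16)*5) = sqrt(401 + (5 + 64)*5) = sqrt(401 + 69*5) = sqrt(401 + 345) = sqrt(746)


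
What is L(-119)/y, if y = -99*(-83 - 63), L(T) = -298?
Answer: -149/7227 ≈ -0.020617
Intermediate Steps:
y = 14454 (y = -99*(-146) = 14454)
L(-119)/y = -298/14454 = -298*1/14454 = -149/7227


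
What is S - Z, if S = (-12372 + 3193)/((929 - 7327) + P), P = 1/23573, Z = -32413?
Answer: 4888746754456/150820053 ≈ 32414.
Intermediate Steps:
P = 1/23573 ≈ 4.2421e-5
S = 216376567/150820053 (S = (-12372 + 3193)/((929 - 7327) + 1/23573) = -9179/(-6398 + 1/23573) = -9179/(-150820053/23573) = -9179*(-23573/150820053) = 216376567/150820053 ≈ 1.4347)
S - Z = 216376567/150820053 - 1*(-32413) = 216376567/150820053 + 32413 = 4888746754456/150820053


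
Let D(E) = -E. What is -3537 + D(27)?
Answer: -3564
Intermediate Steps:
-3537 + D(27) = -3537 - 1*27 = -3537 - 27 = -3564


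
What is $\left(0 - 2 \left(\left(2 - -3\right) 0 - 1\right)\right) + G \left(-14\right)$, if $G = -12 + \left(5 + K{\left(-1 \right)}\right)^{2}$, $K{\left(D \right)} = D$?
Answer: $-54$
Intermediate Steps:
$G = 4$ ($G = -12 + \left(5 - 1\right)^{2} = -12 + 4^{2} = -12 + 16 = 4$)
$\left(0 - 2 \left(\left(2 - -3\right) 0 - 1\right)\right) + G \left(-14\right) = \left(0 - 2 \left(\left(2 - -3\right) 0 - 1\right)\right) + 4 \left(-14\right) = \left(0 - 2 \left(\left(2 + 3\right) 0 - 1\right)\right) - 56 = \left(0 - 2 \left(5 \cdot 0 - 1\right)\right) - 56 = \left(0 - 2 \left(0 - 1\right)\right) - 56 = \left(0 - -2\right) - 56 = \left(0 + 2\right) - 56 = 2 - 56 = -54$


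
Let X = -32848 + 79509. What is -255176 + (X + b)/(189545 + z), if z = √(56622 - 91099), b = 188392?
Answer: (-255176*√34477 + 48367099867*I)/(√34477 - 189545*I) ≈ -2.5517e+5 - 0.0012149*I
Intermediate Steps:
z = I*√34477 (z = √(-34477) = I*√34477 ≈ 185.68*I)
X = 46661
-255176 + (X + b)/(189545 + z) = -255176 + (46661 + 188392)/(189545 + I*√34477) = -255176 + 235053/(189545 + I*√34477)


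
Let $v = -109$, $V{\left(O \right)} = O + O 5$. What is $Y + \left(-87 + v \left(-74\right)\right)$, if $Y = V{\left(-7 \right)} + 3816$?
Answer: $11753$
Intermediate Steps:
$V{\left(O \right)} = 6 O$ ($V{\left(O \right)} = O + 5 O = 6 O$)
$Y = 3774$ ($Y = 6 \left(-7\right) + 3816 = -42 + 3816 = 3774$)
$Y + \left(-87 + v \left(-74\right)\right) = 3774 - -7979 = 3774 + \left(-87 + 8066\right) = 3774 + 7979 = 11753$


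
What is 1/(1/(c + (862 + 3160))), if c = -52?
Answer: 3970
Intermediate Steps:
1/(1/(c + (862 + 3160))) = 1/(1/(-52 + (862 + 3160))) = 1/(1/(-52 + 4022)) = 1/(1/3970) = 3970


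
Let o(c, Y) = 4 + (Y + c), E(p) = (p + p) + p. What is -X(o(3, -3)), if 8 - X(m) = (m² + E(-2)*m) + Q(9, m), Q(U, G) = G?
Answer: -12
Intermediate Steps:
E(p) = 3*p (E(p) = 2*p + p = 3*p)
o(c, Y) = 4 + Y + c
X(m) = 8 - m² + 5*m (X(m) = 8 - ((m² + (3*(-2))*m) + m) = 8 - ((m² - 6*m) + m) = 8 - (m² - 5*m) = 8 + (-m² + 5*m) = 8 - m² + 5*m)
-X(o(3, -3)) = -(8 - (4 - 3 + 3)² + 5*(4 - 3 + 3)) = -(8 - 1*4² + 5*4) = -(8 - 1*16 + 20) = -(8 - 16 + 20) = -1*12 = -12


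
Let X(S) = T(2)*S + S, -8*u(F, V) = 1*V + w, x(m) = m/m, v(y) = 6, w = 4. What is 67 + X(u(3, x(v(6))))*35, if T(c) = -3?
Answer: 443/4 ≈ 110.75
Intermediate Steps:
x(m) = 1
u(F, V) = -1/2 - V/8 (u(F, V) = -(1*V + 4)/8 = -(V + 4)/8 = -(4 + V)/8 = -1/2 - V/8)
X(S) = -2*S (X(S) = -3*S + S = -2*S)
67 + X(u(3, x(v(6))))*35 = 67 - 2*(-1/2 - 1/8*1)*35 = 67 - 2*(-1/2 - 1/8)*35 = 67 - 2*(-5/8)*35 = 67 + (5/4)*35 = 67 + 175/4 = 443/4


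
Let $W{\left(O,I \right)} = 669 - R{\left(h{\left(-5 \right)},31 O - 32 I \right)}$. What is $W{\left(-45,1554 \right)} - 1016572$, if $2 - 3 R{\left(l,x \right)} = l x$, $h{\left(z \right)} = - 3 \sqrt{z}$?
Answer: $- \frac{3047711}{3} + 51123 i \sqrt{5} \approx -1.0159 \cdot 10^{6} + 1.1431 \cdot 10^{5} i$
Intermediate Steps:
$R{\left(l,x \right)} = \frac{2}{3} - \frac{l x}{3}$
$W{\left(O,I \right)} = \frac{2005}{3} - i \sqrt{5} \left(- 32 I + 31 O\right)$ ($W{\left(O,I \right)} = 669 - \left(\frac{2}{3} - \frac{- 3 \sqrt{-5} \left(31 O - 32 I\right)}{3}\right) = 669 - \left(\frac{2}{3} - \frac{- 3 i \sqrt{5} \left(- 32 I + 31 O\right)}{3}\right) = 669 - \left(\frac{2}{3} + i \sqrt{5} \left(- 32 I + 31 O\right)\right) = \frac{2005}{3} - i \sqrt{5} \left(- 32 I + 31 O\right)$)
$W{\left(-45,1554 \right)} - 1016572 = \left(\frac{2005}{3} + i \sqrt{5} \left(\left(-31\right) \left(-45\right) + 32 \cdot 1554\right)\right) - 1016572 = \left(\frac{2005}{3} + i \sqrt{5} \left(1395 + 49728\right)\right) - 1016572 = \left(\frac{2005}{3} + i \sqrt{5} \cdot 51123\right) - 1016572 = \left(\frac{2005}{3} + 51123 i \sqrt{5}\right) - 1016572 = - \frac{3047711}{3} + 51123 i \sqrt{5}$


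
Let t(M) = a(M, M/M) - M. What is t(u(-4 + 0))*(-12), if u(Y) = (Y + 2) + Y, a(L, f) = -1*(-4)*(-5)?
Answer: 168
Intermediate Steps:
a(L, f) = -20 (a(L, f) = 4*(-5) = -20)
u(Y) = 2 + 2*Y (u(Y) = (2 + Y) + Y = 2 + 2*Y)
t(M) = -20 - M
t(u(-4 + 0))*(-12) = (-20 - (2 + 2*(-4 + 0)))*(-12) = (-20 - (2 + 2*(-4)))*(-12) = (-20 - (2 - 8))*(-12) = (-20 - 1*(-6))*(-12) = (-20 + 6)*(-12) = -14*(-12) = 168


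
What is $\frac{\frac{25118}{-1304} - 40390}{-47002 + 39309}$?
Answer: $\frac{26346839}{5015836} \approx 5.2527$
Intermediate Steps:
$\frac{\frac{25118}{-1304} - 40390}{-47002 + 39309} = \frac{25118 \left(- \frac{1}{1304}\right) - 40390}{-7693} = \left(- \frac{12559}{652} - 40390\right) \left(- \frac{1}{7693}\right) = \left(- \frac{26346839}{652}\right) \left(- \frac{1}{7693}\right) = \frac{26346839}{5015836}$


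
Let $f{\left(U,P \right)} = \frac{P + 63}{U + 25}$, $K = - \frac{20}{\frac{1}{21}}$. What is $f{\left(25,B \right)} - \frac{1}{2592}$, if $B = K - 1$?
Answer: $- \frac{463993}{64800} \approx -7.1604$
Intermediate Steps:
$K = -420$ ($K = - 20 \frac{1}{\frac{1}{21}} = \left(-20\right) 21 = -420$)
$B = -421$ ($B = -420 - 1 = -421$)
$f{\left(U,P \right)} = \frac{63 + P}{25 + U}$
$f{\left(25,B \right)} - \frac{1}{2592} = \frac{63 - 421}{25 + 25} - \frac{1}{2592} = \frac{1}{50} \left(-358\right) - \frac{1}{2592} = - \frac{179}{25} - \frac{1}{2592} = - \frac{463993}{64800}$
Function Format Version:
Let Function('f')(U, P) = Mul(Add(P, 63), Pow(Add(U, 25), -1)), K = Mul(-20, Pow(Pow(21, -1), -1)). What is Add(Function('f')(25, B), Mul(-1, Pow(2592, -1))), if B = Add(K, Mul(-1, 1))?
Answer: Rational(-463993, 64800) ≈ -7.1604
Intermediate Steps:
K = -420 (K = Mul(-20, Pow(Rational(1, 21), -1)) = Mul(-20, 21) = -420)
B = -421 (B = Add(-420, Mul(-1, 1)) = Add(-420, -1) = -421)
Function('f')(U, P) = Mul(Pow(Add(25, U), -1), Add(63, P)) (Function('f')(U, P) = Mul(Add(63, P), Pow(Add(25, U), -1)) = Mul(Pow(Add(25, U), -1), Add(63, P)))
Add(Function('f')(25, B), Mul(-1, Pow(2592, -1))) = Add(Mul(Pow(Add(25, 25), -1), Add(63, -421)), Mul(-1, Pow(2592, -1))) = Add(Mul(Pow(50, -1), -358), Mul(-1, Rational(1, 2592))) = Add(Mul(Rational(1, 50), -358), Rational(-1, 2592)) = Add(Rational(-179, 25), Rational(-1, 2592)) = Rational(-463993, 64800)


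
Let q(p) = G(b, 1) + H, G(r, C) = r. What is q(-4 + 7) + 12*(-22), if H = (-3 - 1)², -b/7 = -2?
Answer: -234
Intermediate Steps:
b = 14 (b = -7*(-2) = 14)
H = 16 (H = (-4)² = 16)
q(p) = 30 (q(p) = 14 + 16 = 30)
q(-4 + 7) + 12*(-22) = 30 + 12*(-22) = 30 - 264 = -234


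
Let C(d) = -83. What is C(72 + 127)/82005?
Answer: -83/82005 ≈ -0.0010121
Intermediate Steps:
C(72 + 127)/82005 = -83/82005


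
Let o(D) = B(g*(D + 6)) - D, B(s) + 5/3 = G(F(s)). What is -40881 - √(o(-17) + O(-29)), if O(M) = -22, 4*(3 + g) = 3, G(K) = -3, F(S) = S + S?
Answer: -40881 - I*√87/3 ≈ -40881.0 - 3.1091*I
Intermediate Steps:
F(S) = 2*S
g = -9/4 (g = -3 + (¼)*3 = -3 + ¾ = -9/4 ≈ -2.2500)
B(s) = -14/3 (B(s) = -5/3 - 3 = -14/3)
o(D) = -14/3 - D
-40881 - √(o(-17) + O(-29)) = -40881 - √((-14/3 - 1*(-17)) - 22) = -40881 - √((-14/3 + 17) - 22) = -40881 - √(37/3 - 22) = -40881 - √(-29/3) = -40881 - I*√87/3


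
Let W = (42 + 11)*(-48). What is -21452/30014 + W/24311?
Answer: -298937594/364835177 ≈ -0.81938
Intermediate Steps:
W = -2544 (W = 53*(-48) = -2544)
-21452/30014 + W/24311 = -21452/30014 - 2544/24311 = -21452*1/30014 - 2544*1/24311 = -10726/15007 - 2544/24311 = -298937594/364835177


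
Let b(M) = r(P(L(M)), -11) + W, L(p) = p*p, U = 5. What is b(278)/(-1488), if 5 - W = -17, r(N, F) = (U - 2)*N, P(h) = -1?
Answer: -19/1488 ≈ -0.012769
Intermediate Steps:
L(p) = p²
r(N, F) = 3*N (r(N, F) = (5 - 2)*N = 3*N)
W = 22 (W = 5 - 1*(-17) = 5 + 17 = 22)
b(M) = 19 (b(M) = 3*(-1) + 22 = -3 + 22 = 19)
b(278)/(-1488) = 19/(-1488) = 19*(-1/1488) = -19/1488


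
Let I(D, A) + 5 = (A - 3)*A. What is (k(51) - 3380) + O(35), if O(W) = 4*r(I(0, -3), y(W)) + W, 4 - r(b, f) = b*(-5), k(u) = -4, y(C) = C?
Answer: -3073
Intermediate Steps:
I(D, A) = -5 + A*(-3 + A) (I(D, A) = -5 + (A - 3)*A = -5 + (-3 + A)*A = -5 + A*(-3 + A))
r(b, f) = 4 + 5*b (r(b, f) = 4 - b*(-5) = 4 - (-5)*b = 4 + 5*b)
O(W) = 276 + W (O(W) = 4*(4 + 5*(-5 + (-3)**2 - 3*(-3))) + W = 4*(4 + 5*(-5 + 9 + 9)) + W = 4*(4 + 5*13) + W = 4*(4 + 65) + W = 4*69 + W = 276 + W)
(k(51) - 3380) + O(35) = (-4 - 3380) + (276 + 35) = -3384 + 311 = -3073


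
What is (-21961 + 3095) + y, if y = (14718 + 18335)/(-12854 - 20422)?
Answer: -627818069/33276 ≈ -18867.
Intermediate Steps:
y = -33053/33276 (y = 33053/(-33276) = 33053*(-1/33276) = -33053/33276 ≈ -0.99330)
(-21961 + 3095) + y = (-21961 + 3095) - 33053/33276 = -18866 - 33053/33276 = -627818069/33276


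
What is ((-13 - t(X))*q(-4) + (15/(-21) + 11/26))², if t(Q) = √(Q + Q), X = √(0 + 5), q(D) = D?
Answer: (9411 + 728*√2*5^(¼))²/33124 ≈ 3620.2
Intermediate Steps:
X = √5 ≈ 2.2361
t(Q) = √2*√Q (t(Q) = √(2*Q) = √2*√Q)
((-13 - t(X))*q(-4) + (15/(-21) + 11/26))² = ((-13 - √2*√(√5))*(-4) + (15/(-21) + 11/26))² = ((-13 - √2*5^(¼))*(-4) + (15*(-1/21) + 11*(1/26)))² = ((-13 - √2*5^(¼))*(-4) + (-5/7 + 11/26))² = ((52 + 4*√2*5^(¼)) - 53/182)² = (9411/182 + 4*√2*5^(¼))²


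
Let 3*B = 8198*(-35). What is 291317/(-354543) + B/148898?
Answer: -12881032166/8798457269 ≈ -1.4640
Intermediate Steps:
B = -286930/3 (B = (8198*(-35))/3 = (⅓)*(-286930) = -286930/3 ≈ -95643.)
291317/(-354543) + B/148898 = 291317/(-354543) - 286930/3/148898 = 291317*(-1/354543) - 286930/3*1/148898 = -291317/354543 - 143465/223347 = -12881032166/8798457269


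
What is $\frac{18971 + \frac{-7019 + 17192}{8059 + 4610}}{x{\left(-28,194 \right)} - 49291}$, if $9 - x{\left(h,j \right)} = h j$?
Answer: $- \frac{40058962}{92589275} \approx -0.43265$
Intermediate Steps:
$x{\left(h,j \right)} = 9 - h j$
$\frac{18971 + \frac{-7019 + 17192}{8059 + 4610}}{x{\left(-28,194 \right)} - 49291} = \frac{18971 + \frac{-7019 + 17192}{8059 + 4610}}{\left(9 - \left(-28\right) 194\right) - 49291} = \frac{18971 + \frac{10173}{12669}}{\left(9 + 5432\right) - 49291} = \frac{18971 + 10173 \cdot \frac{1}{12669}}{5441 - 49291} = \frac{18971 + \frac{3391}{4223}}{-43850} = \frac{80117924}{4223} \left(- \frac{1}{43850}\right) = - \frac{40058962}{92589275}$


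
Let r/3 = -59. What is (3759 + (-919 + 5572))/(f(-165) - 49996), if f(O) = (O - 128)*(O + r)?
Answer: 4206/25105 ≈ 0.16754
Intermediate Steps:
r = -177 (r = 3*(-59) = -177)
f(O) = (-177 + O)*(-128 + O) (f(O) = (O - 128)*(O - 177) = (-128 + O)*(-177 + O) = (-177 + O)*(-128 + O))
(3759 + (-919 + 5572))/(f(-165) - 49996) = (3759 + (-919 + 5572))/((22656 + (-165)² - 305*(-165)) - 49996) = (3759 + 4653)/((22656 + 27225 + 50325) - 49996) = 8412/(100206 - 49996) = 8412/50210 = 8412*(1/50210) = 4206/25105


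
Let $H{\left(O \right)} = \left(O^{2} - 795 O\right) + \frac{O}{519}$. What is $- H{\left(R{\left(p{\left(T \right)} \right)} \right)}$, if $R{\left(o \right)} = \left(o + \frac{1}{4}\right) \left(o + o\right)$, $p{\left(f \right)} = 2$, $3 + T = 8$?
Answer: $\frac{1223799}{173} \approx 7074.0$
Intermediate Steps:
$T = 5$ ($T = -3 + 8 = 5$)
$R{\left(o \right)} = 2 o \left(\frac{1}{4} + o\right)$ ($R{\left(o \right)} = \left(o + \frac{1}{4}\right) 2 o = \left(\frac{1}{4} + o\right) 2 o = 2 o \left(\frac{1}{4} + o\right)$)
$H{\left(O \right)} = O^{2} - \frac{412604 O}{519}$ ($H{\left(O \right)} = \left(O^{2} - 795 O\right) + O \frac{1}{519} = \left(O^{2} - 795 O\right) + \frac{O}{519} = O^{2} - \frac{412604 O}{519}$)
$- H{\left(R{\left(p{\left(T \right)} \right)} \right)} = - \frac{\frac{1}{2} \cdot 2 \left(1 + 4 \cdot 2\right) \left(-412604 + 519 \cdot \frac{1}{2} \cdot 2 \left(1 + 4 \cdot 2\right)\right)}{519} = - \frac{\frac{1}{2} \cdot 2 \left(1 + 8\right) \left(-412604 + 519 \cdot \frac{1}{2} \cdot 2 \left(1 + 8\right)\right)}{519} = - \frac{\frac{1}{2} \cdot 2 \cdot 9 \left(-412604 + 519 \cdot \frac{1}{2} \cdot 2 \cdot 9\right)}{519} = - \frac{9 \left(-412604 + 519 \cdot 9\right)}{519} = - \frac{9 \left(-412604 + 4671\right)}{519} = - \frac{9 \left(-407933\right)}{519} = \left(-1\right) \left(- \frac{1223799}{173}\right) = \frac{1223799}{173}$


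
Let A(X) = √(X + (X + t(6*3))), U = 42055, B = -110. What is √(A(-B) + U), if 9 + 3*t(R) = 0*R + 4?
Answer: √(378495 + 3*√1965)/3 ≈ 205.11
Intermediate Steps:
t(R) = -5/3 (t(R) = -3 + (0*R + 4)/3 = -3 + (0 + 4)/3 = -3 + (⅓)*4 = -3 + 4/3 = -5/3)
A(X) = √(-5/3 + 2*X) (A(X) = √(X + (X - 5/3)) = √(X + (-5/3 + X)) = √(-5/3 + 2*X))
√(A(-B) + U) = √(√(-15 + 18*(-1*(-110)))/3 + 42055) = √(√(-15 + 18*110)/3 + 42055) = √(√(-15 + 1980)/3 + 42055) = √(√1965/3 + 42055) = √(42055 + √1965/3)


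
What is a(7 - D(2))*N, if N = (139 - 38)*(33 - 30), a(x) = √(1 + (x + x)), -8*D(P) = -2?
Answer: 303*√58/2 ≈ 1153.8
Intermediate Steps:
D(P) = ¼ (D(P) = -⅛*(-2) = ¼)
a(x) = √(1 + 2*x)
N = 303 (N = 101*3 = 303)
a(7 - D(2))*N = √(1 + 2*(7 - 1*¼))*303 = √(1 + 2*(7 - ¼))*303 = √(1 + 2*(27/4))*303 = √(1 + 27/2)*303 = √(29/2)*303 = (√58/2)*303 = 303*√58/2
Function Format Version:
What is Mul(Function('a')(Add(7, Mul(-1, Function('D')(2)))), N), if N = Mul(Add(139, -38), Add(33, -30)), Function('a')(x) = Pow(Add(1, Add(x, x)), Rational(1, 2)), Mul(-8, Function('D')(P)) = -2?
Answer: Mul(Rational(303, 2), Pow(58, Rational(1, 2))) ≈ 1153.8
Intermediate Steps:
Function('D')(P) = Rational(1, 4) (Function('D')(P) = Mul(Rational(-1, 8), -2) = Rational(1, 4))
Function('a')(x) = Pow(Add(1, Mul(2, x)), Rational(1, 2))
N = 303 (N = Mul(101, 3) = 303)
Mul(Function('a')(Add(7, Mul(-1, Function('D')(2)))), N) = Mul(Pow(Add(1, Mul(2, Add(7, Mul(-1, Rational(1, 4))))), Rational(1, 2)), 303) = Mul(Pow(Add(1, Mul(2, Add(7, Rational(-1, 4)))), Rational(1, 2)), 303) = Mul(Pow(Add(1, Mul(2, Rational(27, 4))), Rational(1, 2)), 303) = Mul(Pow(Add(1, Rational(27, 2)), Rational(1, 2)), 303) = Mul(Pow(Rational(29, 2), Rational(1, 2)), 303) = Mul(Mul(Rational(1, 2), Pow(58, Rational(1, 2))), 303) = Mul(Rational(303, 2), Pow(58, Rational(1, 2)))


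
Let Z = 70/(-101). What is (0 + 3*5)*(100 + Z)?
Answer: 150450/101 ≈ 1489.6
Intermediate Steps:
Z = -70/101 (Z = 70*(-1/101) = -70/101 ≈ -0.69307)
(0 + 3*5)*(100 + Z) = (0 + 3*5)*(100 - 70/101) = (0 + 15)*(10030/101) = 15*(10030/101) = 150450/101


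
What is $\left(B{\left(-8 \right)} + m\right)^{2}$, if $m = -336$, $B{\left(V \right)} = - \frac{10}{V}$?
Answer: $\frac{1792921}{16} \approx 1.1206 \cdot 10^{5}$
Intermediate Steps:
$\left(B{\left(-8 \right)} + m\right)^{2} = \left(- \frac{10}{-8} - 336\right)^{2} = \left(\left(-10\right) \left(- \frac{1}{8}\right) - 336\right)^{2} = \left(\frac{5}{4} - 336\right)^{2} = \left(- \frac{1339}{4}\right)^{2} = \frac{1792921}{16}$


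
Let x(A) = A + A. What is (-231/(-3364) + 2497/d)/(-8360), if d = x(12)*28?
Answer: -38887/85903104 ≈ -0.00045268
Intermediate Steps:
x(A) = 2*A
d = 672 (d = (2*12)*28 = 24*28 = 672)
(-231/(-3364) + 2497/d)/(-8360) = (-231/(-3364) + 2497/672)/(-8360) = (-231*(-1/3364) + 2497*(1/672))*(-1/8360) = (231/3364 + 2497/672)*(-1/8360) = (2138785/565152)*(-1/8360) = -38887/85903104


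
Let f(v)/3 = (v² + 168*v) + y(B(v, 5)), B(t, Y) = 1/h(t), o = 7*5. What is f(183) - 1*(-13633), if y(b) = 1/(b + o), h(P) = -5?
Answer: 11967261/58 ≈ 2.0633e+5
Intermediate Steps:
o = 35
B(t, Y) = -⅕ (B(t, Y) = 1/(-5) = -⅕)
y(b) = 1/(35 + b) (y(b) = 1/(b + 35) = 1/(35 + b))
f(v) = 5/58 + 3*v² + 504*v (f(v) = 3*((v² + 168*v) + 1/(35 - ⅕)) = 3*((v² + 168*v) + 1/(174/5)) = 3*((v² + 168*v) + 5/174) = 3*(5/174 + v² + 168*v) = 5/58 + 3*v² + 504*v)
f(183) - 1*(-13633) = (5/58 + 3*183² + 504*183) - 1*(-13633) = (5/58 + 3*33489 + 92232) + 13633 = (5/58 + 100467 + 92232) + 13633 = 11176547/58 + 13633 = 11967261/58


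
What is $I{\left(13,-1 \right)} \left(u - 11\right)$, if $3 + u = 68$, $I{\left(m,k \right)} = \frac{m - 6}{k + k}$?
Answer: $-189$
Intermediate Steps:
$I{\left(m,k \right)} = \frac{-6 + m}{2 k}$
$u = 65$ ($u = -3 + 68 = 65$)
$I{\left(13,-1 \right)} \left(u - 11\right) = \frac{-6 + 13}{2 \left(-1\right)} \left(65 - 11\right) = \frac{1}{2} \left(-1\right) 7 \cdot 54 = \left(- \frac{7}{2}\right) 54 = -189$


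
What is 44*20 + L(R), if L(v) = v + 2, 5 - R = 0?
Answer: 887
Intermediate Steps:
R = 5 (R = 5 - 1*0 = 5 + 0 = 5)
L(v) = 2 + v
44*20 + L(R) = 44*20 + (2 + 5) = 880 + 7 = 887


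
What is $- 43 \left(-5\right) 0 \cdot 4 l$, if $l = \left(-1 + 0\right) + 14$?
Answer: $0$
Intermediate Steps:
$l = 13$ ($l = -1 + 14 = 13$)
$- 43 \left(-5\right) 0 \cdot 4 l = - 43 \left(-5\right) 0 \cdot 4 \cdot 13 = - 43 \cdot 0 \cdot 4 \cdot 13 = \left(-43\right) 0 \cdot 13 = 0 \cdot 13 = 0$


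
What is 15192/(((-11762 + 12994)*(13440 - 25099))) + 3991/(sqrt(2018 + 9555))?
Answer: -1899/1795486 + 3991*sqrt(11573)/11573 ≈ 37.098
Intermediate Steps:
15192/(((-11762 + 12994)*(13440 - 25099))) + 3991/(sqrt(2018 + 9555)) = 15192/((1232*(-11659))) + 3991/(sqrt(11573)) = 15192/(-14363888) + 3991*(sqrt(11573)/11573) = 15192*(-1/14363888) + 3991*sqrt(11573)/11573 = -1899/1795486 + 3991*sqrt(11573)/11573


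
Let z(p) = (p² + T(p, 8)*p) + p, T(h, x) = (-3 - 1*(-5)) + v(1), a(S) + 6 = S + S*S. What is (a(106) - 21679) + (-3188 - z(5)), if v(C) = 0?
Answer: -13571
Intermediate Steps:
a(S) = -6 + S + S² (a(S) = -6 + (S + S*S) = -6 + (S + S²) = -6 + S + S²)
T(h, x) = 2 (T(h, x) = (-3 - 1*(-5)) + 0 = (-3 + 5) + 0 = 2 + 0 = 2)
z(p) = p² + 3*p (z(p) = (p² + 2*p) + p = p² + 3*p)
(a(106) - 21679) + (-3188 - z(5)) = ((-6 + 106 + 106²) - 21679) + (-3188 - 5*(3 + 5)) = ((-6 + 106 + 11236) - 21679) + (-3188 - 5*8) = (11336 - 21679) + (-3188 - 1*40) = -10343 + (-3188 - 40) = -10343 - 3228 = -13571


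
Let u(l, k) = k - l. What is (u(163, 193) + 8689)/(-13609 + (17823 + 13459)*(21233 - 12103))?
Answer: 8719/285591051 ≈ 3.0530e-5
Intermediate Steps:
(u(163, 193) + 8689)/(-13609 + (17823 + 13459)*(21233 - 12103)) = ((193 - 1*163) + 8689)/(-13609 + (17823 + 13459)*(21233 - 12103)) = ((193 - 163) + 8689)/(-13609 + 31282*9130) = (30 + 8689)/(-13609 + 285604660) = 8719/285591051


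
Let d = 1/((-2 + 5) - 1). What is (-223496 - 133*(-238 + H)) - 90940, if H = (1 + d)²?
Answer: -1132325/4 ≈ -2.8308e+5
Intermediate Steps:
d = ½ (d = 1/(3 - 1) = 1/2 = ½ ≈ 0.50000)
H = 9/4 (H = (1 + ½)² = (3/2)² = 9/4 ≈ 2.2500)
(-223496 - 133*(-238 + H)) - 90940 = (-223496 - 133*(-238 + 9/4)) - 90940 = (-223496 - 133*(-943/4)) - 90940 = (-223496 + 125419/4) - 90940 = -768565/4 - 90940 = -1132325/4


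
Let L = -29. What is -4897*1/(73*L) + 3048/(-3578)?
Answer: 5534425/3787313 ≈ 1.4613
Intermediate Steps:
-4897*1/(73*L) + 3048/(-3578) = -4897/(73*(-29)) + 3048/(-3578) = -4897/(-2117) + 3048*(-1/3578) = -4897*(-1/2117) - 1524/1789 = 4897/2117 - 1524/1789 = 5534425/3787313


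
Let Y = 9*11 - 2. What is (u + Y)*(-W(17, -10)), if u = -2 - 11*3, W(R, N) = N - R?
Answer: 1674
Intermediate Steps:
u = -35 (u = -2 - 33 = -35)
Y = 97 (Y = 99 - 2 = 97)
(u + Y)*(-W(17, -10)) = (-35 + 97)*(-(-10 - 1*17)) = 62*(-(-10 - 17)) = 62*(-1*(-27)) = 62*27 = 1674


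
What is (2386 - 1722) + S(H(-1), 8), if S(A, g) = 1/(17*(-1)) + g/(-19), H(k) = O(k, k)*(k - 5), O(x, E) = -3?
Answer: 214317/323 ≈ 663.52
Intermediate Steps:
H(k) = 15 - 3*k (H(k) = -3*(k - 5) = -3*(-5 + k) = 15 - 3*k)
S(A, g) = -1/17 - g/19 (S(A, g) = (1/17)*(-1) + g*(-1/19) = -1/17 - g/19)
(2386 - 1722) + S(H(-1), 8) = (2386 - 1722) + (-1/17 - 1/19*8) = 664 + (-1/17 - 8/19) = 664 - 155/323 = 214317/323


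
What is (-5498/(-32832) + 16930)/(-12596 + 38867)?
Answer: 277925629/431264736 ≈ 0.64444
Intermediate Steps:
(-5498/(-32832) + 16930)/(-12596 + 38867) = (-5498*(-1/32832) + 16930)/26271 = (2749/16416 + 16930)*(1/26271) = (277925629/16416)*(1/26271) = 277925629/431264736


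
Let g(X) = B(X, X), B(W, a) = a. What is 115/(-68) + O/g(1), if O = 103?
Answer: 6889/68 ≈ 101.31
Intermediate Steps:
g(X) = X
115/(-68) + O/g(1) = 115/(-68) + 103/1 = 115*(-1/68) + 103*1 = -115/68 + 103 = 6889/68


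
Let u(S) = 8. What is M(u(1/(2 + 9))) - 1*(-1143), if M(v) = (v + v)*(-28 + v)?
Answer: 823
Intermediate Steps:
M(v) = 2*v*(-28 + v) (M(v) = (2*v)*(-28 + v) = 2*v*(-28 + v))
M(u(1/(2 + 9))) - 1*(-1143) = 2*8*(-28 + 8) - 1*(-1143) = 2*8*(-20) + 1143 = -320 + 1143 = 823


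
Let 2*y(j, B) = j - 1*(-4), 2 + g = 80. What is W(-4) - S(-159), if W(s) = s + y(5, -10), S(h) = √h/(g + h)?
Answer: ½ + I*√159/81 ≈ 0.5 + 0.15567*I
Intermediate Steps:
g = 78 (g = -2 + 80 = 78)
y(j, B) = 2 + j/2 (y(j, B) = (j - 1*(-4))/2 = (j + 4)/2 = (4 + j)/2 = 2 + j/2)
S(h) = √h/(78 + h)
W(s) = 9/2 + s (W(s) = s + (2 + (½)*5) = s + (2 + 5/2) = s + 9/2 = 9/2 + s)
W(-4) - S(-159) = (9/2 - 4) - √(-159)/(78 - 159) = ½ - I*√159/(-81) = ½ - I*√159*(-1)/81 = ½ - (-1)*I*√159/81 = ½ + I*√159/81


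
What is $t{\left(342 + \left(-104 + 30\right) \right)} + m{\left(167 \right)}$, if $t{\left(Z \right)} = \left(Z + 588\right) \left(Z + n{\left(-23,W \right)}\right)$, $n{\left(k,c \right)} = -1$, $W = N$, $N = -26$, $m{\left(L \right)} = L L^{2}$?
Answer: $4886015$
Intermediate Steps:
$m{\left(L \right)} = L^{3}$
$W = -26$
$t{\left(Z \right)} = \left(-1 + Z\right) \left(588 + Z\right)$ ($t{\left(Z \right)} = \left(Z + 588\right) \left(Z - 1\right) = \left(588 + Z\right) \left(-1 + Z\right) = \left(-1 + Z\right) \left(588 + Z\right)$)
$t{\left(342 + \left(-104 + 30\right) \right)} + m{\left(167 \right)} = \left(-588 + \left(342 + \left(-104 + 30\right)\right)^{2} + 587 \left(342 + \left(-104 + 30\right)\right)\right) + 167^{3} = \left(-588 + \left(342 - 74\right)^{2} + 587 \left(342 - 74\right)\right) + 4657463 = \left(-588 + 268^{2} + 587 \cdot 268\right) + 4657463 = \left(-588 + 71824 + 157316\right) + 4657463 = 228552 + 4657463 = 4886015$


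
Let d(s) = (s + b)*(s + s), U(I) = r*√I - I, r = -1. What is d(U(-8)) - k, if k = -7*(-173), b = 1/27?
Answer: -29657/27 - 1732*I*√2/27 ≈ -1098.4 - 90.719*I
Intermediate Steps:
b = 1/27 ≈ 0.037037
U(I) = -I - √I (U(I) = -√I - I = -I - √I)
k = 1211
d(s) = 2*s*(1/27 + s) (d(s) = (s + 1/27)*(s + s) = (1/27 + s)*(2*s) = 2*s*(1/27 + s))
d(U(-8)) - k = 2*(-1*(-8) - √(-8))*(1 + 27*(-1*(-8) - √(-8)))/27 - 1*1211 = 2*(8 - 2*I*√2)*(1 + 27*(8 - 2*I*√2))/27 - 1211 = 2*(8 - 2*I*√2)*(1 + (216 - 54*I*√2))/27 - 1211 = 2*(8 - 2*I*√2)*(217 - 54*I*√2)/27 - 1211 = -1211 + 2*(8 - 2*I*√2)*(217 - 54*I*√2)/27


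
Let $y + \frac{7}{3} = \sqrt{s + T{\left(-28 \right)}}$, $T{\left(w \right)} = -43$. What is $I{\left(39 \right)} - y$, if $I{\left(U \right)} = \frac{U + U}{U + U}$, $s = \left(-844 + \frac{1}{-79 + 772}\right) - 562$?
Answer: $\frac{10}{3} - \frac{2 i \sqrt{19330003}}{231} \approx 3.3333 - 38.066 i$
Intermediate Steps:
$s = - \frac{974357}{693}$ ($s = \left(-844 + \frac{1}{693}\right) - 562 = - \frac{584891}{693} - 562 = - \frac{974357}{693} \approx -1406.0$)
$y = - \frac{7}{3} + \frac{2 i \sqrt{19330003}}{231}$ ($y = - \frac{7}{3} + \sqrt{- \frac{974357}{693} - 43} = - \frac{7}{3} + \sqrt{- \frac{1004156}{693}} = - \frac{7}{3} + \frac{2 i \sqrt{19330003}}{231} \approx -2.3333 + 38.066 i$)
$I{\left(U \right)} = 1$ ($I{\left(U \right)} = \frac{2 U}{2 U} = 2 U \frac{1}{2 U} = 1$)
$I{\left(39 \right)} - y = 1 - \left(- \frac{7}{3} + \frac{2 i \sqrt{19330003}}{231}\right) = 1 + \left(\frac{7}{3} - \frac{2 i \sqrt{19330003}}{231}\right) = \frac{10}{3} - \frac{2 i \sqrt{19330003}}{231}$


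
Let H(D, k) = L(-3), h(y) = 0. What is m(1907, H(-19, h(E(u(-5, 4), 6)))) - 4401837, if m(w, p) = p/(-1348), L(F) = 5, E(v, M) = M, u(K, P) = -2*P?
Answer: -5933676281/1348 ≈ -4.4018e+6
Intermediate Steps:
H(D, k) = 5
m(w, p) = -p/1348 (m(w, p) = p*(-1/1348) = -p/1348)
m(1907, H(-19, h(E(u(-5, 4), 6)))) - 4401837 = -1/1348*5 - 4401837 = -5/1348 - 4401837 = -5933676281/1348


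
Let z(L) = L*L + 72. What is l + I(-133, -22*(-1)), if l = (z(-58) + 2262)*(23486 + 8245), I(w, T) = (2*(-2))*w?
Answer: 180803770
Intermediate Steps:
z(L) = 72 + L**2 (z(L) = L**2 + 72 = 72 + L**2)
I(w, T) = -4*w
l = 180803238 (l = ((72 + (-58)**2) + 2262)*(23486 + 8245) = ((72 + 3364) + 2262)*31731 = (3436 + 2262)*31731 = 5698*31731 = 180803238)
l + I(-133, -22*(-1)) = 180803238 - 4*(-133) = 180803238 + 532 = 180803770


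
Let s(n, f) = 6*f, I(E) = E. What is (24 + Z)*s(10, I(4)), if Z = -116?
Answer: -2208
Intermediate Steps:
(24 + Z)*s(10, I(4)) = (24 - 116)*(6*4) = -92*24 = -2208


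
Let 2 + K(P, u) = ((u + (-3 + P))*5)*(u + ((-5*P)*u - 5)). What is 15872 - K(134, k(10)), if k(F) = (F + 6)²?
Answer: 331421389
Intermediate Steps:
k(F) = (6 + F)²
K(P, u) = -2 + (-15 + 5*P + 5*u)*(-5 + u - 5*P*u) (K(P, u) = -2 + ((u + (-3 + P))*5)*(u + ((-5*P)*u - 5)) = -2 + ((-3 + P + u)*5)*(u + (-5*P*u - 5)) = -2 + (-15 + 5*P + 5*u)*(u + (-5 - 5*P*u)) = -2 + (-15 + 5*P + 5*u)*(-5 + u - 5*P*u))
15872 - K(134, k(10)) = 15872 - (73 - 40*(6 + 10)² - 25*134 + 5*((6 + 10)²)² - 25*134*((6 + 10)²)² - 25*(6 + 10)²*134² + 80*134*(6 + 10)²) = 15872 - (73 - 40*16² - 3350 + 5*(16²)² - 25*134*(16²)² - 25*16²*17956 + 80*134*16²) = 15872 - (73 - 40*256 - 3350 + 5*256² - 25*134*256² - 25*256*17956 + 80*134*256) = 15872 - (73 - 10240 - 3350 + 5*65536 - 25*134*65536 - 114918400 + 2744320) = 15872 - (73 - 10240 - 3350 + 327680 - 219545600 - 114918400 + 2744320) = 15872 - 1*(-331405517) = 15872 + 331405517 = 331421389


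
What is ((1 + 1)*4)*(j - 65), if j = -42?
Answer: -856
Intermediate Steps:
((1 + 1)*4)*(j - 65) = ((1 + 1)*4)*(-42 - 65) = (2*4)*(-107) = 8*(-107) = -856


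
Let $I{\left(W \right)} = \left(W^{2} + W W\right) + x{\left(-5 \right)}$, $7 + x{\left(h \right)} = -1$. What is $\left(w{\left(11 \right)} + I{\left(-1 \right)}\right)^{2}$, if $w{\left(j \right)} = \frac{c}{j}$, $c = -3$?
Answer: $\frac{4761}{121} \approx 39.347$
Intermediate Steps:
$x{\left(h \right)} = -8$ ($x{\left(h \right)} = -7 - 1 = -8$)
$I{\left(W \right)} = -8 + 2 W^{2}$ ($I{\left(W \right)} = \left(W^{2} + W W\right) - 8 = \left(W^{2} + W^{2}\right) - 8 = 2 W^{2} - 8 = -8 + 2 W^{2}$)
$w{\left(j \right)} = - \frac{3}{j}$
$\left(w{\left(11 \right)} + I{\left(-1 \right)}\right)^{2} = \left(- \frac{3}{11} - \left(8 - 2 \left(-1\right)^{2}\right)\right)^{2} = \left(\left(-3\right) \frac{1}{11} + \left(-8 + 2 \cdot 1\right)\right)^{2} = \left(- \frac{3}{11} + \left(-8 + 2\right)\right)^{2} = \left(- \frac{3}{11} - 6\right)^{2} = \left(- \frac{69}{11}\right)^{2} = \frac{4761}{121}$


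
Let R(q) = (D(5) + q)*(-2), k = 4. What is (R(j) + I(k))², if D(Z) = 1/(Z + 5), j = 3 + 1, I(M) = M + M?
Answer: 1/25 ≈ 0.040000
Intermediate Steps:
I(M) = 2*M
j = 4
D(Z) = 1/(5 + Z)
R(q) = -⅕ - 2*q (R(q) = (1/(5 + 5) + q)*(-2) = (1/10 + q)*(-2) = (⅒ + q)*(-2) = -⅕ - 2*q)
(R(j) + I(k))² = ((-⅕ - 2*4) + 2*4)² = ((-⅕ - 8) + 8)² = (-41/5 + 8)² = (-⅕)² = 1/25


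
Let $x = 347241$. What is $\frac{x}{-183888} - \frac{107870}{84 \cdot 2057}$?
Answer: $- \frac{105601953}{42028624} \approx -2.5126$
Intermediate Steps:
$\frac{x}{-183888} - \frac{107870}{84 \cdot 2057} = \frac{347241}{-183888} - \frac{107870}{84 \cdot 2057} = 347241 \left(- \frac{1}{183888}\right) - \frac{107870}{172788} = - \frac{115747}{61296} - \frac{7705}{12342} = - \frac{105601953}{42028624}$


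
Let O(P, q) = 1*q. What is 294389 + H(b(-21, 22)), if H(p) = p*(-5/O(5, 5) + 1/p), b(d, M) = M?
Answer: 294368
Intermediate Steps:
O(P, q) = q
H(p) = p*(-1 + 1/p) (H(p) = p*(-5/5 + 1/p) = p*(-5*⅕ + 1/p) = p*(-1 + 1/p))
294389 + H(b(-21, 22)) = 294389 + (1 - 1*22) = 294389 + (1 - 22) = 294389 - 21 = 294368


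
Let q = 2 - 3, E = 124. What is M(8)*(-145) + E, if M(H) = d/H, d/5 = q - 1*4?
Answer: 4617/8 ≈ 577.13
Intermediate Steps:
q = -1
d = -25 (d = 5*(-1 - 1*4) = 5*(-1 - 4) = 5*(-5) = -25)
M(H) = -25/H
M(8)*(-145) + E = -25/8*(-145) + 124 = 3625/8 + 124 = 4617/8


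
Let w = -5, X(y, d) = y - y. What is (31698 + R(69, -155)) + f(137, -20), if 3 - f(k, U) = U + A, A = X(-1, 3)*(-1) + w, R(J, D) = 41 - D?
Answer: 31922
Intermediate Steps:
X(y, d) = 0
A = -5 (A = 0*(-1) - 5 = 0 - 5 = -5)
f(k, U) = 8 - U (f(k, U) = 3 - (U - 5) = 3 - (-5 + U) = 3 + (5 - U) = 8 - U)
(31698 + R(69, -155)) + f(137, -20) = (31698 + (41 - 1*(-155))) + (8 - 1*(-20)) = (31698 + (41 + 155)) + (8 + 20) = (31698 + 196) + 28 = 31894 + 28 = 31922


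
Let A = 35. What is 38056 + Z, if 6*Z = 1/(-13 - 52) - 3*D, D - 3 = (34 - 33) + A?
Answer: 7417117/195 ≈ 38037.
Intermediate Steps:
D = 39 (D = 3 + ((34 - 33) + 35) = 3 + (1 + 35) = 3 + 36 = 39)
Z = -3803/195 (Z = (1/(-13 - 52) - 3*39)/6 = (1/(-65) - 117)/6 = (-1/65 - 117)/6 = (⅙)*(-7606/65) = -3803/195 ≈ -19.503)
38056 + Z = 38056 - 3803/195 = 7417117/195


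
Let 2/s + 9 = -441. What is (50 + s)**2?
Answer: 126540001/50625 ≈ 2499.6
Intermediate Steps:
s = -1/225 (s = 2/(-9 - 441) = 2/(-450) = 2*(-1/450) = -1/225 ≈ -0.0044444)
(50 + s)**2 = (50 - 1/225)**2 = (11249/225)**2 = 126540001/50625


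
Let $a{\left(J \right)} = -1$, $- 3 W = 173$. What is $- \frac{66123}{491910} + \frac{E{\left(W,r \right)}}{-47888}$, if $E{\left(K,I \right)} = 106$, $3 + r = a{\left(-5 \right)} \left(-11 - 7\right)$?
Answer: $- \frac{268220057}{1963048840} \approx -0.13663$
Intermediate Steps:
$W = - \frac{173}{3}$ ($W = \left(- \frac{1}{3}\right) 173 = - \frac{173}{3} \approx -57.667$)
$r = 15$ ($r = -3 - \left(-11 - 7\right) = -3 - -18 = -3 + 18 = 15$)
$- \frac{66123}{491910} + \frac{E{\left(W,r \right)}}{-47888} = - \frac{66123}{491910} + \frac{106}{-47888} = \left(-66123\right) \frac{1}{491910} + 106 \left(- \frac{1}{47888}\right) = - \frac{22041}{163970} - \frac{53}{23944} = - \frac{268220057}{1963048840}$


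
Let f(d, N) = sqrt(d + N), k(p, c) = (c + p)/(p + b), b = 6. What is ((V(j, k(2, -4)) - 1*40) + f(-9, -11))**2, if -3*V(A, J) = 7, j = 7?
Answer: 15949/9 - 508*I*sqrt(5)/3 ≈ 1772.1 - 378.64*I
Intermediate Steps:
k(p, c) = (c + p)/(6 + p) (k(p, c) = (c + p)/(p + 6) = (c + p)/(6 + p))
V(A, J) = -7/3 (V(A, J) = -1/3*7 = -7/3)
f(d, N) = sqrt(N + d)
((V(j, k(2, -4)) - 1*40) + f(-9, -11))**2 = ((-7/3 - 1*40) + sqrt(-11 - 9))**2 = ((-7/3 - 40) + sqrt(-20))**2 = (-127/3 + 2*I*sqrt(5))**2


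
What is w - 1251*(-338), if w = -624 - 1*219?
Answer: 421995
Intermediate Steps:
w = -843 (w = -624 - 219 = -843)
w - 1251*(-338) = -843 - 1251*(-338) = -843 + 422838 = 421995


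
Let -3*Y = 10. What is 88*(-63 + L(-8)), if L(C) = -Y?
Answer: -15752/3 ≈ -5250.7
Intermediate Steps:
Y = -10/3 (Y = -⅓*10 = -10/3 ≈ -3.3333)
L(C) = 10/3 (L(C) = -1*(-10/3) = 10/3)
88*(-63 + L(-8)) = 88*(-63 + 10/3) = 88*(-179/3) = -15752/3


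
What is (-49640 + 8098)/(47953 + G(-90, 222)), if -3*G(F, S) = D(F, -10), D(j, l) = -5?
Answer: -62313/71932 ≈ -0.86628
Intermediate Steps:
G(F, S) = 5/3 (G(F, S) = -⅓*(-5) = 5/3)
(-49640 + 8098)/(47953 + G(-90, 222)) = (-49640 + 8098)/(47953 + 5/3) = -41542/143864/3 = -41542*3/143864 = -62313/71932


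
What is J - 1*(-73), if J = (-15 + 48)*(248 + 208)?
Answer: 15121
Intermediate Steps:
J = 15048 (J = 33*456 = 15048)
J - 1*(-73) = 15048 - 1*(-73) = 15048 + 73 = 15121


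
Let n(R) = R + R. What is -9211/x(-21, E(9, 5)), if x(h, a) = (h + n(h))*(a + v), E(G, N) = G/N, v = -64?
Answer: -46055/19593 ≈ -2.3506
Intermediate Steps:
n(R) = 2*R
x(h, a) = 3*h*(-64 + a) (x(h, a) = (h + 2*h)*(a - 64) = (3*h)*(-64 + a) = 3*h*(-64 + a))
-9211/x(-21, E(9, 5)) = -9211*(-1/(63*(-64 + 9/5))) = -9211/(3*(-21)*(-311/5)) = -9211/19593/5 = -9211*5/19593 = -46055/19593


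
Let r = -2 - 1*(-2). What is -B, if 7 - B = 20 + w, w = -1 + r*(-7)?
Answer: 12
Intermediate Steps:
r = 0 (r = -2 + 2 = 0)
w = -1 (w = -1 + 0*(-7) = -1 + 0 = -1)
B = -12 (B = 7 - (20 - 1) = 7 - 1*19 = 7 - 19 = -12)
-B = -1*(-12) = 12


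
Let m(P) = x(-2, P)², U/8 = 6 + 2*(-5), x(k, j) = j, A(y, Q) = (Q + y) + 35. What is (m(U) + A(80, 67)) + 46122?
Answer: 47328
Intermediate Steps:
A(y, Q) = 35 + Q + y
U = -32 (U = 8*(6 + 2*(-5)) = 8*(6 - 10) = 8*(-4) = -32)
m(P) = P²
(m(U) + A(80, 67)) + 46122 = ((-32)² + (35 + 67 + 80)) + 46122 = (1024 + 182) + 46122 = 1206 + 46122 = 47328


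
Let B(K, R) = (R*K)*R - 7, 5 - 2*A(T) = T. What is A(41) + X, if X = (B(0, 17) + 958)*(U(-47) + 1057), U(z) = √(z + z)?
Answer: 1005189 + 951*I*√94 ≈ 1.0052e+6 + 9220.3*I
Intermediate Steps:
U(z) = √2*√z (U(z) = √(2*z) = √2*√z)
A(T) = 5/2 - T/2
B(K, R) = -7 + K*R² (B(K, R) = (K*R)*R - 7 = K*R² - 7 = -7 + K*R²)
X = 1005207 + 951*I*√94 (X = ((-7 + 0*17²) + 958)*(√2*√(-47) + 1057) = ((-7 + 0*289) + 958)*(√2*(I*√47) + 1057) = ((-7 + 0) + 958)*(I*√94 + 1057) = (-7 + 958)*(1057 + I*√94) = 951*(1057 + I*√94) = 1005207 + 951*I*√94 ≈ 1.0052e+6 + 9220.3*I)
A(41) + X = (5/2 - ½*41) + (1005207 + 951*I*√94) = (5/2 - 41/2) + (1005207 + 951*I*√94) = -18 + (1005207 + 951*I*√94) = 1005189 + 951*I*√94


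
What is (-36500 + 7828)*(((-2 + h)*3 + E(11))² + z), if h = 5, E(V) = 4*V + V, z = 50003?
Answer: -1551126528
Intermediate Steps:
E(V) = 5*V
(-36500 + 7828)*(((-2 + h)*3 + E(11))² + z) = (-36500 + 7828)*(((-2 + 5)*3 + 5*11)² + 50003) = -28672*((3*3 + 55)² + 50003) = -28672*((9 + 55)² + 50003) = -28672*(64² + 50003) = -28672*(4096 + 50003) = -28672*54099 = -1551126528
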